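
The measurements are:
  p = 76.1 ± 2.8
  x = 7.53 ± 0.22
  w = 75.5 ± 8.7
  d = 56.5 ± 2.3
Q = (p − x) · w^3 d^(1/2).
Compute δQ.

Let u = p − x = 68.6. δu = √(δp² + δx²) = √(7.84 + 0.0484) = 2.81, so δu/u = 0.0410.
Q is then a monomial in u, w, d:
δQ/Q = √((δu/u)² + (3·δw/w)² + (½·δd/d)²) = √(0.00168 + 0.120 + 0.000414) = 0.349
Q = 2.22e+08, so δQ = 0.349 × 2.22e+08 = 7.74e+07.

7.74e+07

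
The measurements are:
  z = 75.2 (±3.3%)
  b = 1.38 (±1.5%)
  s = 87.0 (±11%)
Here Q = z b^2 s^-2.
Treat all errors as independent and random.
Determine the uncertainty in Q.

Relative error in a monomial: (δQ/Q)² = Σ (nᵢ · δxᵢ/xᵢ)².
  (1·δz/z)² = (1×0.0330)² = 0.00109;  (2·δb/b)² = (2×0.0150)² = 0.000900;  (-2·δs/s)² = (-2×0.110)² = 0.0484
δQ/Q = √(0.0504) = 0.224
Q = 0.0189, so δQ = 0.224 × 0.0189 = 0.00425.

0.00425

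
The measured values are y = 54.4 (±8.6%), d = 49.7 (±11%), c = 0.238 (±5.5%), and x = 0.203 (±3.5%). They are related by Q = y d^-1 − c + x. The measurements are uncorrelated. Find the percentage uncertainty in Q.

14.5%

Let p = y·d^-1 = 1.09. δp/p = √((1·δy/y)² + (-1·δd/d)²) = √(0.00740 + 0.0121) = 0.140, so δp = 0.153.
Q = p − c + x: δQ = √(δp² + δc² + δx²) = √(0.0234 + 0.000171 + 5.05e-05) = 0.154
Q = 1.06, so δQ/Q = 0.154/1.06 = 0.145.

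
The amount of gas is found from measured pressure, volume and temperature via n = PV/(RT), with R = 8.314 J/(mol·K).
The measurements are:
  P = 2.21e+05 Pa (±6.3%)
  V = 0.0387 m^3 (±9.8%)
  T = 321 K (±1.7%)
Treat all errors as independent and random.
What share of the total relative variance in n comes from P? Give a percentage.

28.6%

(δn/n)² = (1·δP/P)² + (1·δV/V)² + (-1·δT/T)²
  P term: (1×0.0630)² = 0.00397
  V term: (1×0.0980)² = 0.00960
  T term: (-1×0.0170)² = 0.000289
Total = 0.0139. Share from P = 0.00397/0.0139 = 0.286.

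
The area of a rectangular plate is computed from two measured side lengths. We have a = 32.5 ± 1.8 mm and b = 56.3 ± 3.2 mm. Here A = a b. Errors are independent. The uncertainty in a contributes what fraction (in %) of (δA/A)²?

48.7%

(δA/A)² = (1·δa/a)² + (1·δb/b)²
  a term: (1×0.0554)² = 0.00307
  b term: (1×0.0568)² = 0.00323
Total = 0.00630. Share from a = 0.00307/0.00630 = 0.487.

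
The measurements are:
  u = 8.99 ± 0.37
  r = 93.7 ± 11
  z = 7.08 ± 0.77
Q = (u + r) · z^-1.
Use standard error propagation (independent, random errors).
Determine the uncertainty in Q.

Let w = u + r = 103. δw = √(δu² + δr²) = √(0.137 + 121) = 11.0, so δw/w = 0.107.
Q is then a monomial in w, z:
δQ/Q = √((δw/w)² + (-1·δz/z)²) = √(0.0115 + 0.0118) = 0.153
Q = 14.5, so δQ = 0.153 × 14.5 = 2.21.

2.21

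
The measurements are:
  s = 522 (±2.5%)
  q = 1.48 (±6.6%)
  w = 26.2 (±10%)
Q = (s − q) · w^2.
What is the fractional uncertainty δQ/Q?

Let u = s − q = 521. δu = √(δs² + δq²) = √(170 + 0.00954) = 13.1, so δu/u = 0.0251.
Q is then a monomial in u, w:
δQ/Q = √((δu/u)² + (2·δw/w)²) = √(0.000629 + 0.0400) = 0.202

0.202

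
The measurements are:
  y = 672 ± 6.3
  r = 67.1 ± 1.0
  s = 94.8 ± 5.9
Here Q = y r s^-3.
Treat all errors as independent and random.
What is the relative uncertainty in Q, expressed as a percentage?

18.8%

Q is a product of powers, so relative uncertainties combine in quadrature:
  (1·δy/y)² = (1×0.00937)² = 8.79e-05;  (1·δr/r)² = (1×0.0149)² = 0.000222;  (-3·δs/s)² = (-3×0.0622)² = 0.0349
δQ/Q = √(0.0352) = 0.188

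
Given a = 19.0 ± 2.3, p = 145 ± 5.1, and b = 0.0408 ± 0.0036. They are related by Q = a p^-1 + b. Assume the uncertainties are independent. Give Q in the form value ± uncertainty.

Let w = a·p^-1 = 0.131. δw/w = √((1·δa/a)² + (-1·δp/p)²) = √(0.0147 + 0.00124) = 0.126, so δw = 0.0165.
Q = w + b: δQ = √(δw² + δb²) = √(0.000273 + 1.3e-05) = 0.0169
Q = 0.172.

0.172 ± 0.0169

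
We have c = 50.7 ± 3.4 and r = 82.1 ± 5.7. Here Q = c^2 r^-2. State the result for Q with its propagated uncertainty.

0.381 ± 0.0736

Since Q is a product/quotient, work with relative uncertainties:
  (2·δc/c)² = (2×0.0671)² = 0.0180;  (-2·δr/r)² = (-2×0.0694)² = 0.0193
δQ/Q = √(0.0373) = 0.193
Q = 0.381, so δQ = 0.193 × 0.381 = 0.0736.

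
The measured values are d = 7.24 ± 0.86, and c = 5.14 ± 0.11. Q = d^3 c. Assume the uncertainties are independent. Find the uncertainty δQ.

696

Each factor contributes (exponent × relative error)² to (δQ/Q)²:
  (3·δd/d)² = (3×0.119)² = 0.127;  (1·δc/c)² = (1×0.0214)² = 0.000458
δQ/Q = √(0.127) = 0.357
Q = 1950, so δQ = 0.357 × 1950 = 696.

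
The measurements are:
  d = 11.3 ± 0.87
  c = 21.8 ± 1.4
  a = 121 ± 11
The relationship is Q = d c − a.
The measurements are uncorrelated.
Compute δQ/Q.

Let p = d·c = 246. δp/p = √((1·δd/d)² + (1·δc/c)²) = √(0.00593 + 0.00412) = 0.100, so δp = 24.7.
Q = p − a: δQ = √(δp² + δa²) = √(610 + 121) = 27.0
Q = 125, so δQ/Q = 27.0/125 = 0.216.

0.216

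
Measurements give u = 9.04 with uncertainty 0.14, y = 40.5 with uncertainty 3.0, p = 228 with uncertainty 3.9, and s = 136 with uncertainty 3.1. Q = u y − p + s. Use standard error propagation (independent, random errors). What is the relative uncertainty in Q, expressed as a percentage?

10.3%

Let w = u·y = 366. δw/w = √((1·δu/u)² + (1·δy/y)²) = √(0.000240 + 0.00549) = 0.0757, so δw = 27.7.
Q = w − p + s: δQ = √(δw² + δp² + δs²) = √(768 + 15.2 + 9.61) = 28.2
Q = 274, so δQ/Q = 28.2/274 = 0.103.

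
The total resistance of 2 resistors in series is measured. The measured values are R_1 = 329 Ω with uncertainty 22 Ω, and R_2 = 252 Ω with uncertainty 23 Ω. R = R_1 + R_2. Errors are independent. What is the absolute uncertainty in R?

Sums and differences: (δR)² = Σ (cᵢ δxᵢ)².
  (δR_1)² = 484;  (δR_2)² = 529
δR = √(1010) = 31.8 Ω

31.8 Ω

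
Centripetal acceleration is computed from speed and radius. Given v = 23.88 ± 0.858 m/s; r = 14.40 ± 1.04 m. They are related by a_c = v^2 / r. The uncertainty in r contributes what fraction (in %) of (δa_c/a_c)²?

50.3%

(δa_c/a_c)² = (2·δv/v)² + (-1·δr/r)²
  v term: (2×0.0359)² = 0.00516
  r term: (-1×0.0722)² = 0.00522
Total = 0.0104. Share from r = 0.00522/0.0104 = 0.503.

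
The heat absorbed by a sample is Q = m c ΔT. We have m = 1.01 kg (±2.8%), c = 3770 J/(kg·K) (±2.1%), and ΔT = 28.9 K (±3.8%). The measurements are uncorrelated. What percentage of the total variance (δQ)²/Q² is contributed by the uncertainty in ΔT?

54.1%

(δQ/Q)² = (1·δm/m)² + (1·δc/c)² + (1·δΔT/ΔT)²
  m term: (1×0.0280)² = 0.000784
  c term: (1×0.0210)² = 0.000441
  ΔT term: (1×0.0380)² = 0.00144
Total = 0.00267. Share from ΔT = 0.00144/0.00267 = 0.541.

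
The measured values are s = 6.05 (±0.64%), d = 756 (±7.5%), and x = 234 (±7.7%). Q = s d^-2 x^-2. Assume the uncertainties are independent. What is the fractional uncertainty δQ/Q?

Q is a product of powers, so relative uncertainties combine in quadrature:
  (1·δs/s)² = (1×0.00640)² = 4.1e-05;  (-2·δd/d)² = (-2×0.0750)² = 0.0225;  (-2·δx/x)² = (-2×0.0770)² = 0.0237
δQ/Q = √(0.0463) = 0.215

0.215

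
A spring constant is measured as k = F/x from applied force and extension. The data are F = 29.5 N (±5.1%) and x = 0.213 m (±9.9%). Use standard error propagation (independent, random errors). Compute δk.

15.4 N/m

k is a product of powers, so relative uncertainties combine in quadrature:
  (1·δF/F)² = (1×0.0510)² = 0.00260;  (-1·δx/x)² = (-1×0.0990)² = 0.00980
δk/k = √(0.0124) = 0.111
k = 138 N/m, so δk = 0.111 × 138 = 15.4 N/m.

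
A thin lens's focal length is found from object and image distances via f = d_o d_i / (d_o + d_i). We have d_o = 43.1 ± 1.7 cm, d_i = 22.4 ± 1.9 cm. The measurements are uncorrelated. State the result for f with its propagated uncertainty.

∂f/∂d_o = (d_i/(d_o+d_i))² = 0.117;  ∂f/∂d_i = (d_o/(d_o+d_i))² = 0.433
δf = √((∂f/∂d_o · δd_o)² + (∂f/∂d_i · δd_i)²) = √(0.0395 + 0.677) = 0.846 cm
f = 14.7 cm.

14.7 ± 0.846 cm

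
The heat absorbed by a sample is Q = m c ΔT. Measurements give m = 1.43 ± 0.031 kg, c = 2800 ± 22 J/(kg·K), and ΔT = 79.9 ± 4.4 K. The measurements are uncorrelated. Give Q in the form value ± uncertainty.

For a monomial Q ∝ m, c, ΔT, fractional errors add in quadrature:
  (1·δm/m)² = (1×0.0217)² = 0.000470;  (1·δc/c)² = (1×0.00786)² = 6.17e-05;  (1·δΔT/ΔT)² = (1×0.0551)² = 0.00303
δQ/Q = √(0.00356) = 0.0597
Q = 3.2e+05 J, so δQ = 0.0597 × 3.2e+05 = 19100 J.

(3.20 ± 0.191) × 10^5 J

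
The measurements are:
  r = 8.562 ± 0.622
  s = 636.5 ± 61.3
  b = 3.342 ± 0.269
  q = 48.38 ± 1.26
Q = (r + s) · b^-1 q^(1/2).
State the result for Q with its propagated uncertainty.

1343 ± 168

Let u = r + s = 645.1. δu = √(δr² + δs²) = √(0.387 + 3760) = 61.3, so δu/u = 0.0950.
Q is then a monomial in u, b, q:
δQ/Q = √((δu/u)² + (-1·δb/b)² + (½·δq/q)²) = √(0.00903 + 0.00648 + 0.000170) = 0.125
Q = 1343, so δQ = 0.125 × 1343 = 168.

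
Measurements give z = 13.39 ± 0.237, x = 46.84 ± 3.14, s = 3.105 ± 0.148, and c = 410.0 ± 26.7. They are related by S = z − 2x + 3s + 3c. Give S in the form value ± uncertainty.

Each term contributes (cᵢ δxᵢ)² to (δS)²:
  (δz)² = 0.0562;  (2·δx)² = 39.4;  (3·δs)² = 0.197;  (3·δc)² = 6420
δS = √(6460) = 80.3
S = 1159.

1159 ± 80.3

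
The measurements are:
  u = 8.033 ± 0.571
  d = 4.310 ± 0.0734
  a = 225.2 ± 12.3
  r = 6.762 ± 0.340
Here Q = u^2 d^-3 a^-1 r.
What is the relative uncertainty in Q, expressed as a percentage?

16.8%

For a monomial Q ∝ u^2, d^-3, a^-1, r, fractional errors add in quadrature:
  (2·δu/u)² = (2×0.0711)² = 0.0202;  (-3·δd/d)² = (-3×0.0170)² = 0.00261;  (-1·δa/a)² = (-1×0.0546)² = 0.00298;  (1·δr/r)² = (1×0.0503)² = 0.00253
δQ/Q = √(0.0283) = 0.168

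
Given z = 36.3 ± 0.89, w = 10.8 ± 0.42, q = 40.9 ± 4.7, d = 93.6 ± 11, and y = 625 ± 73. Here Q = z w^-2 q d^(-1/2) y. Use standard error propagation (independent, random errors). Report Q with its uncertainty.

Products/powers → add relative errors in quadrature, weighted by exponent:
  (1·δz/z)² = (1×0.0245)² = 0.000601;  (-2·δw/w)² = (-2×0.0389)² = 0.00605;  (1·δq/q)² = (1×0.115)² = 0.0132;  (−½·δd/d)² = (-0.5×0.118)² = 0.00345;  (1·δy/y)² = (1×0.117)² = 0.0136
δQ/Q = √(0.0370) = 0.192
Q = 822, so δQ = 0.192 × 822 = 158.

822 ± 158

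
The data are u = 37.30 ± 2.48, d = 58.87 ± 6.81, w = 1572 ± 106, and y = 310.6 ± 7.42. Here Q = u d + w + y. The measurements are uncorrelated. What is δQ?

Let p = u·d = 2196. δp/p = √((1·δu/u)² + (1·δd/d)²) = √(0.00442 + 0.0134) = 0.133, so δp = 293.
Q = p + w + y: δQ = √(δp² + δw² + δy²) = √(85800 + 11200 + 55.1) = 312

312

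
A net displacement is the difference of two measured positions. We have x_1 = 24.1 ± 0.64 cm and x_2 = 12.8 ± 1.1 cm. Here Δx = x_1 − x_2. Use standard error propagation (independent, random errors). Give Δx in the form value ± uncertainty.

11.3 ± 1.27 cm

Sums and differences: (δΔx)² = Σ (cᵢ δxᵢ)².
  (δx_1)² = 0.410;  (δx_2)² = 1.21
δΔx = √(1.62) = 1.27 cm
Δx = 11.3 cm.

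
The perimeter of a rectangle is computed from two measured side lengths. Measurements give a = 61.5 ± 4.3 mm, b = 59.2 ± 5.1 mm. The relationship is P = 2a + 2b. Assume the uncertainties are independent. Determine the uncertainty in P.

Sums and differences: (δP)² = Σ (cᵢ δxᵢ)².
  (2·δa)² = 74.0;  (2·δb)² = 104
δP = √(178) = 13.3 mm

13.3 mm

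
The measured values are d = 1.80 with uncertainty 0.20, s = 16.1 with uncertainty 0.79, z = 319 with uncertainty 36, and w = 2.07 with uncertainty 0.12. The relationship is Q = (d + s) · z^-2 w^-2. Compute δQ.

Let u = d + s = 17.9. δu = √(δd² + δs²) = √(0.0400 + 0.624) = 0.815, so δu/u = 0.0455.
Q is then a monomial in u, z, w:
δQ/Q = √((δu/u)² + (-2·δz/z)² + (-2·δw/w)²) = √(0.00207 + 0.0509 + 0.0134) = 0.258
Q = 4.11e-05, so δQ = 0.258 × 4.11e-05 = 1.06e-05.

1.06e-05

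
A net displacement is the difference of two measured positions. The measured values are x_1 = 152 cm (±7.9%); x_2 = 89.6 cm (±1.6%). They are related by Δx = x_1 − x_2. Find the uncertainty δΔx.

Absolute uncertainties add in quadrature for a linear combination:
  (δx_1)² = 144;  (δx_2)² = 2.06
δΔx = √(146) = 12.1 cm

12.1 cm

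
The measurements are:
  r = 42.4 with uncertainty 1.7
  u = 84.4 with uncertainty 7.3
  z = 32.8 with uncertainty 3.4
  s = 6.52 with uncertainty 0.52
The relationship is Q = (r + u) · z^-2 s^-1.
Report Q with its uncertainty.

Let w = r + u = 127. δw = √(δr² + δu²) = √(2.89 + 53.3) = 7.50, so δw/w = 0.0591.
Q is then a monomial in w, z, s:
δQ/Q = √((δw/w)² + (-2·δz/z)² + (-1·δs/s)²) = √(0.00349 + 0.0430 + 0.00636) = 0.230
Q = 0.0181, so δQ = 0.230 × 0.0181 = 0.00416.

0.0181 ± 0.00416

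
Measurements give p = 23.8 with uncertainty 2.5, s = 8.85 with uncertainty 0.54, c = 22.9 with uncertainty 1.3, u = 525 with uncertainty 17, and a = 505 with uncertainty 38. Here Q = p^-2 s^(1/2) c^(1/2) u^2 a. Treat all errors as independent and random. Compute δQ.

Relative error in a monomial: (δQ/Q)² = Σ (nᵢ · δxᵢ/xᵢ)².
  (-2·δp/p)² = (-2×0.105)² = 0.0441;  (½·δs/s)² = (0.5×0.0610)² = 0.000931;  (½·δc/c)² = (0.5×0.0568)² = 0.000806;  (2·δu/u)² = (2×0.0324)² = 0.00419;  (1·δa/a)² = (1×0.0752)² = 0.00566
δQ/Q = √(0.0557) = 0.236
Q = 3.5e+06, so δQ = 0.236 × 3.5e+06 = 8.26e+05.

8.26e+05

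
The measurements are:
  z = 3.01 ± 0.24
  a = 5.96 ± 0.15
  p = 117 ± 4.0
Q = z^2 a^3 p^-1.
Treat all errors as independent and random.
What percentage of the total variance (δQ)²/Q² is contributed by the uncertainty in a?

17.6%

(δQ/Q)² = (2·δz/z)² + (3·δa/a)² + (-1·δp/p)²
  z term: (2×0.0797)² = 0.0254
  a term: (3×0.0252)² = 0.00570
  p term: (-1×0.0342)² = 0.00117
Total = 0.0323. Share from a = 0.00570/0.0323 = 0.176.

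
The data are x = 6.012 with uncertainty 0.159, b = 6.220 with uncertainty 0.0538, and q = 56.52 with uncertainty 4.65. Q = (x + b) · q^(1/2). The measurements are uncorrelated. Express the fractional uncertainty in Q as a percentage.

4.34%

Let u = x + b = 12.23. δu = √(δx² + δb²) = √(0.0253 + 0.00289) = 0.168, so δu/u = 0.0137.
Q is then a monomial in u, q:
δQ/Q = √((δu/u)² + (½·δq/q)²) = √(0.000188 + 0.00169) = 0.0434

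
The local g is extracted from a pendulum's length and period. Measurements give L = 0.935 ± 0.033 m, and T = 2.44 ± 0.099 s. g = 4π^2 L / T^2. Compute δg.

Each factor contributes (exponent × relative error)² to (δg/g)²:
  (1·δL/L)² = (1×0.0353)² = 0.00125;  (-2·δT/T)² = (-2×0.0406)² = 0.00658
δg/g = √(0.00783) = 0.0885
g = 6.20 m/s^2, so δg = 0.0885 × 6.20 = 0.549 m/s^2.

0.549 m/s^2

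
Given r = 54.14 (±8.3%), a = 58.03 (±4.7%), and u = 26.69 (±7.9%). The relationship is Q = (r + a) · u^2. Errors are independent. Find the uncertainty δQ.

13200

Let w = r + a = 112.2. δw = √(δr² + δa²) = √(20.2 + 7.44) = 5.26, so δw/w = 0.0469.
Q is then a monomial in w, u:
δQ/Q = √((δw/w)² + (2·δu/u)²) = √(0.00220 + 0.0250) = 0.165
Q = 79900, so δQ = 0.165 × 79900 = 13200.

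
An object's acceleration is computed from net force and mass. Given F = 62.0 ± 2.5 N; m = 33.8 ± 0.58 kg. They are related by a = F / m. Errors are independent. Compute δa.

0.0804 m/s^2

a is a product of powers, so relative uncertainties combine in quadrature:
  (1·δF/F)² = (1×0.0403)² = 0.00163;  (-1·δm/m)² = (-1×0.0172)² = 0.000294
δa/a = √(0.00192) = 0.0438
a = 1.83 m/s^2, so δa = 0.0438 × 1.83 = 0.0804 m/s^2.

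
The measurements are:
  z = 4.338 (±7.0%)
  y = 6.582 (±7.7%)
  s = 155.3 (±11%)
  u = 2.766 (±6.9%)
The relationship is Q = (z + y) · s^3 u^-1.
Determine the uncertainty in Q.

5.05e+06

Let w = z + y = 10.92. δw = √(δz² + δy²) = √(0.0922 + 0.257) = 0.591, so δw/w = 0.0541.
Q is then a monomial in w, s, u:
δQ/Q = √((δw/w)² + (3·δs/s)² + (-1·δu/u)²) = √(0.00293 + 0.109 + 0.00476) = 0.341
Q = 1.479e+07, so δQ = 0.341 × 1.479e+07 = 5.05e+06.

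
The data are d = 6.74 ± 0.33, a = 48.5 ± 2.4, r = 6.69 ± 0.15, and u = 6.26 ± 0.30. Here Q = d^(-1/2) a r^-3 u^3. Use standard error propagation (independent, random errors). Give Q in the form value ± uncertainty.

For a monomial Q ∝ d^(-1/2), a, r^-3, u^3, fractional errors add in quadrature:
  (−½·δd/d)² = (-0.5×0.0490)² = 0.000599;  (1·δa/a)² = (1×0.0495)² = 0.00245;  (-3·δr/r)² = (-3×0.0224)² = 0.00452;  (3·δu/u)² = (3×0.0479)² = 0.0207
δQ/Q = √(0.0282) = 0.168
Q = 15.3, so δQ = 0.168 × 15.3 = 2.57.

15.3 ± 2.57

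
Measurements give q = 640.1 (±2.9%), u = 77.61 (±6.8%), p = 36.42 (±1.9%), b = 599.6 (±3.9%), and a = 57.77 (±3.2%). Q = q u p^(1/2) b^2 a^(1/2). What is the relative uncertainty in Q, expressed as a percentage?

Products/powers → add relative errors in quadrature, weighted by exponent:
  (1·δq/q)² = (1×0.0290)² = 0.000841;  (1·δu/u)² = (1×0.0680)² = 0.00462;  (½·δp/p)² = (0.5×0.0190)² = 9.02e-05;  (2·δb/b)² = (2×0.0390)² = 0.00608;  (½·δa/a)² = (0.5×0.0320)² = 0.000256
δQ/Q = √(0.0119) = 0.109

10.9%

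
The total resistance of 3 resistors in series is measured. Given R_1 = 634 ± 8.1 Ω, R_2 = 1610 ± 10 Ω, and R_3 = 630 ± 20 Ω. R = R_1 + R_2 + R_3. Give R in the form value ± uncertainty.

Sums and differences: (δR)² = Σ (cᵢ δxᵢ)².
  (δR_1)² = 65.6;  (δR_2)² = 100;  (δR_3)² = 400
δR = √(566) = 23.8 Ω
R = 2870 Ω.

2870 ± 23.8 Ω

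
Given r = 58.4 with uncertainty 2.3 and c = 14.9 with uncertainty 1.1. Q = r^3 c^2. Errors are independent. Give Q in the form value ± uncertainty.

(4.42 ± 0.836) × 10^7

Q is a product of powers, so relative uncertainties combine in quadrature:
  (3·δr/r)² = (3×0.0394)² = 0.0140;  (2·δc/c)² = (2×0.0738)² = 0.0218
δQ/Q = √(0.0358) = 0.189
Q = 4.42e+07, so δQ = 0.189 × 4.42e+07 = 8.36e+06.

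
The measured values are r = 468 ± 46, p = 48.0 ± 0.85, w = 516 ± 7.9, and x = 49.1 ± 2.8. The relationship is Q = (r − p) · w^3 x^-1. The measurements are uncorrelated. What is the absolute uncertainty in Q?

1.55e+08

Let u = r − p = 420. δu = √(δr² + δp²) = √(2120 + 0.722) = 46.0, so δu/u = 0.110.
Q is then a monomial in u, w, x:
δQ/Q = √((δu/u)² + (3·δw/w)² + (-1·δx/x)²) = √(0.0120 + 0.00211 + 0.00325) = 0.132
Q = 1.18e+09, so δQ = 0.132 × 1.18e+09 = 1.55e+08.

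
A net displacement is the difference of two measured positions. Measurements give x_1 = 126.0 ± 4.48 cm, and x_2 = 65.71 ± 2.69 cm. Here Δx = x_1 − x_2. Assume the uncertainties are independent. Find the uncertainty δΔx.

For a sum/difference, combine absolute errors in quadrature:
  (δx_1)² = 20.1;  (δx_2)² = 7.24
δΔx = √(27.3) = 5.23 cm

5.23 cm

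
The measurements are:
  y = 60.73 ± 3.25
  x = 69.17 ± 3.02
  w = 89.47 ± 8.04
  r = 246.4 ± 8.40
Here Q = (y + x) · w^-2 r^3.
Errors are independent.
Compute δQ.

50900

Let u = y + x = 129.9. δu = √(δy² + δx²) = √(10.6 + 9.12) = 4.44, so δu/u = 0.0342.
Q is then a monomial in u, w, r:
δQ/Q = √((δu/u)² + (-2·δw/w)² + (3·δr/r)²) = √(0.00117 + 0.0323 + 0.0105) = 0.210
Q = 242800, so δQ = 0.210 × 242800 = 50900.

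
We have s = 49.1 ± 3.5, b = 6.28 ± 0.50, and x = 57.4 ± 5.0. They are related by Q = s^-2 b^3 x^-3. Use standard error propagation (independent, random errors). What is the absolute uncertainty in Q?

Since Q is a product/quotient, work with relative uncertainties:
  (-2·δs/s)² = (-2×0.0713)² = 0.0203;  (3·δb/b)² = (3×0.0796)² = 0.0571;  (-3·δx/x)² = (-3×0.0871)² = 0.0683
δQ/Q = √(0.146) = 0.382
Q = 5.43e-07, so δQ = 0.382 × 5.43e-07 = 2.07e-07.

2.07e-07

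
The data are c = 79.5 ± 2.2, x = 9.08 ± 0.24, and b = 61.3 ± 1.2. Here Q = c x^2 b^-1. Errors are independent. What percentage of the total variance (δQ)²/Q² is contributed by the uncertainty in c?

19.4%

(δQ/Q)² = (1·δc/c)² + (2·δx/x)² + (-1·δb/b)²
  c term: (1×0.0277)² = 0.000766
  x term: (2×0.0264)² = 0.00279
  b term: (-1×0.0196)² = 0.000383
Total = 0.00394. Share from c = 0.000766/0.00394 = 0.194.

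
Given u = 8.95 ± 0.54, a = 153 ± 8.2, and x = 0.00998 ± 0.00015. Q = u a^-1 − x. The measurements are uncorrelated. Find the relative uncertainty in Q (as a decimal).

Let p = u·a^-1 = 0.0585. δp/p = √((1·δu/u)² + (-1·δa/a)²) = √(0.00364 + 0.00287) = 0.0807, so δp = 0.00472.
Q = p − x: δQ = √(δp² + δx²) = √(2.23e-05 + 2.25e-08) = 0.00472
Q = 0.0485, so δQ/Q = 0.00472/0.0485 = 0.0974.

0.0974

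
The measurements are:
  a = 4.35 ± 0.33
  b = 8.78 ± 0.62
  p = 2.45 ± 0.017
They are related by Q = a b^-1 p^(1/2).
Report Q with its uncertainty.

0.775 ± 0.0804

Q is a product of powers, so relative uncertainties combine in quadrature:
  (1·δa/a)² = (1×0.0759)² = 0.00576;  (-1·δb/b)² = (-1×0.0706)² = 0.00499;  (½·δp/p)² = (0.5×0.00694)² = 1.2e-05
δQ/Q = √(0.0108) = 0.104
Q = 0.775, so δQ = 0.104 × 0.775 = 0.0804.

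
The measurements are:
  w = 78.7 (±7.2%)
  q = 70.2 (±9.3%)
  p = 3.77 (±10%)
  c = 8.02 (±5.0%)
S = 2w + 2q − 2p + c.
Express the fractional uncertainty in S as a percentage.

Absolute uncertainties add in quadrature for a linear combination:
  (2·δw)² = 128;  (2·δq)² = 170;  (2·δp)² = 0.569;  (δc)² = 0.161
δS = √(300) = 17.3
S = 298, so δS/S = 17.3/298 = 0.0580.

5.80%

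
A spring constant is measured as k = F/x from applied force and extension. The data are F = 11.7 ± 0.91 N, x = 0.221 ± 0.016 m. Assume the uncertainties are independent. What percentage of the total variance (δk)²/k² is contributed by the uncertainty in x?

(δk/k)² = (1·δF/F)² + (-1·δx/x)²
  F term: (1×0.0778)² = 0.00605
  x term: (-1×0.0724)² = 0.00524
Total = 0.0113. Share from x = 0.00524/0.0113 = 0.464.

46.4%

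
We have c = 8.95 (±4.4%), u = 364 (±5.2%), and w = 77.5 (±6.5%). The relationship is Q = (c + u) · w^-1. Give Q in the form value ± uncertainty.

4.81 ± 0.397

Let h = c + u = 373. δh = √(δc² + δu²) = √(0.155 + 358) = 18.9, so δh/h = 0.0508.
Q is then a monomial in h, w:
δQ/Q = √((δh/h)² + (-1·δw/w)²) = √(0.00258 + 0.00423) = 0.0825
Q = 4.81, so δQ = 0.0825 × 4.81 = 0.397.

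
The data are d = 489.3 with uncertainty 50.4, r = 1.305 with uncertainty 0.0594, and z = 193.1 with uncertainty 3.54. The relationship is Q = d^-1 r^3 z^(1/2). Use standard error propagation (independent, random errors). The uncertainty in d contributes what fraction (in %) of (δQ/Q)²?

(δQ/Q)² = (-1·δd/d)² + (3·δr/r)² + (½·δz/z)²
  d term: (-1×0.103)² = 0.0106
  r term: (3×0.0455)² = 0.0186
  z term: (0.5×0.0183)² = 8.4e-05
Total = 0.0293. Share from d = 0.0106/0.0293 = 0.362.

36.2%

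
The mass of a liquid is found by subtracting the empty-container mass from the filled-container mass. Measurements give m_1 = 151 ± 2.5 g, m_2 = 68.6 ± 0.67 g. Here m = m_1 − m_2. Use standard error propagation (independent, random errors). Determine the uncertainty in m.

2.59 g

m is a linear combination, so absolute uncertainties add in quadrature:
  (δm_1)² = 6.25;  (δm_2)² = 0.449
δm = √(6.70) = 2.59 g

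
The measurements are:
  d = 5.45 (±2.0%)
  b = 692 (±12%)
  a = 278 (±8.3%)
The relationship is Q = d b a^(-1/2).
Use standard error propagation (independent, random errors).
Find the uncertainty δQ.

29.1

For a monomial Q ∝ d, b, a^(-1/2), fractional errors add in quadrature:
  (1·δd/d)² = (1×0.0200)² = 0.000400;  (1·δb/b)² = (1×0.120)² = 0.0144;  (−½·δa/a)² = (-0.5×0.0830)² = 0.00172
δQ/Q = √(0.0165) = 0.129
Q = 226, so δQ = 0.129 × 226 = 29.1.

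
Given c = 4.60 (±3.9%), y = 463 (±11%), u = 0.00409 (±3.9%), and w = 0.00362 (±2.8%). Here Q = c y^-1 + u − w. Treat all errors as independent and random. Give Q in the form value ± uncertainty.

0.0104 ± 0.00117

Let p = c·y^-1 = 0.00994. δp/p = √((1·δc/c)² + (-1·δy/y)²) = √(0.00152 + 0.0121) = 0.117, so δp = 0.00116.
Q = p + u − w: δQ = √(δp² + δu² + δw²) = √(1.34e-06 + 2.54e-08 + 1.03e-08) = 0.00117
Q = 0.0104.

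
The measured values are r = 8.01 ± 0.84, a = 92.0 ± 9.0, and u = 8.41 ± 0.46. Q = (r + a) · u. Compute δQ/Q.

0.106

Let w = r + a = 100. δw = √(δr² + δa²) = √(0.706 + 81.0) = 9.04, so δw/w = 0.0904.
Q is then a monomial in w, u:
δQ/Q = √((δw/w)² + (1·δu/u)²) = √(0.00817 + 0.00299) = 0.106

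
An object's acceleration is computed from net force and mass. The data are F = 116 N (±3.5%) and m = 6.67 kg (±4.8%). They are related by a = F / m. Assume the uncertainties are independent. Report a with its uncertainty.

For a monomial a ∝ F, m^-1, fractional errors add in quadrature:
  (1·δF/F)² = (1×0.0350)² = 0.00123;  (-1·δm/m)² = (-1×0.0480)² = 0.00230
δa/a = √(0.00353) = 0.0594
a = 17.4 m/s^2, so δa = 0.0594 × 17.4 = 1.03 m/s^2.

17.4 ± 1.03 m/s^2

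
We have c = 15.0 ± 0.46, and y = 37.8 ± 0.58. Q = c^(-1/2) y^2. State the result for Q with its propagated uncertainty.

Products/powers → add relative errors in quadrature, weighted by exponent:
  (−½·δc/c)² = (-0.5×0.0307)² = 0.000235;  (2·δy/y)² = (2×0.0153)² = 0.000942
δQ/Q = √(0.00118) = 0.0343
Q = 369, so δQ = 0.0343 × 369 = 12.7.

369 ± 12.7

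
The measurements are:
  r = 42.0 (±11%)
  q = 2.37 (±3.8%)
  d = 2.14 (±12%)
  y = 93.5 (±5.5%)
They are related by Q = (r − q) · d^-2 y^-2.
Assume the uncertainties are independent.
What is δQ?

Let u = r − q = 39.6. δu = √(δr² + δq²) = √(21.3 + 0.00811) = 4.62, so δu/u = 0.117.
Q is then a monomial in u, d, y:
δQ/Q = √((δu/u)² + (-2·δd/d)² + (-2·δy/y)²) = √(0.0136 + 0.0576 + 0.0121) = 0.289
Q = 0.000990, so δQ = 0.289 × 0.000990 = 0.000286.

0.000286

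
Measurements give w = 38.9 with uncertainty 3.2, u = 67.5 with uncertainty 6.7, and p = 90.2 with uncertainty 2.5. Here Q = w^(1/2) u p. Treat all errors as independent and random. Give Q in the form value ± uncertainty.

Q is a product of powers, so relative uncertainties combine in quadrature:
  (½·δw/w)² = (0.5×0.0823)² = 0.00169;  (1·δu/u)² = (1×0.0993)² = 0.00985;  (1·δp/p)² = (1×0.0277)² = 0.000768
δQ/Q = √(0.0123) = 0.111
Q = 38000, so δQ = 0.111 × 38000 = 4210.

38000 ± 4210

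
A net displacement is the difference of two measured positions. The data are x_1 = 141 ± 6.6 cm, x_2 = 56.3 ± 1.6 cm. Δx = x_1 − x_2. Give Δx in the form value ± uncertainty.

84.7 ± 6.79 cm

Absolute uncertainties add in quadrature for a linear combination:
  (δx_1)² = 43.6;  (δx_2)² = 2.56
δΔx = √(46.1) = 6.79 cm
Δx = 84.7 cm.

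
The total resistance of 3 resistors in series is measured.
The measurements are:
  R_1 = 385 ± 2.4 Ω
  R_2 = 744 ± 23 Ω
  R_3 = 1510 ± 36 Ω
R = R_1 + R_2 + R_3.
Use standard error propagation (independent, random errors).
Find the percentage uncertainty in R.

Absolute uncertainties add in quadrature for a linear combination:
  (δR_1)² = 5.76;  (δR_2)² = 529;  (δR_3)² = 1300
δR = √(1830) = 42.8 Ω
R = 2640 Ω, so δR/R = 42.8/2640 = 0.0162.

1.62%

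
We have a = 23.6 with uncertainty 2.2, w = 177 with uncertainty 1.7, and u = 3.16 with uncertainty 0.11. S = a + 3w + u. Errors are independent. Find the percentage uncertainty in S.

S is a linear combination, so absolute uncertainties add in quadrature:
  (δa)² = 4.84;  (3·δw)² = 26.0;  (δu)² = 0.0121
δS = √(30.9) = 5.56
S = 558, so δS/S = 5.56/558 = 0.00996.

0.996%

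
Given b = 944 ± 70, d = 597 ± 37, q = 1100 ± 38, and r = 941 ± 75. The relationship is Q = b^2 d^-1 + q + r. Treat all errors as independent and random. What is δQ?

254

Let p = b^2·d^-1 = 1490. δp/p = √((2·δb/b)² + (-1·δd/d)²) = √(0.0220 + 0.00384) = 0.161, so δp = 240.
Q = p + q + r: δQ = √(δp² + δq² + δr²) = √(57600 + 1440 + 5620) = 254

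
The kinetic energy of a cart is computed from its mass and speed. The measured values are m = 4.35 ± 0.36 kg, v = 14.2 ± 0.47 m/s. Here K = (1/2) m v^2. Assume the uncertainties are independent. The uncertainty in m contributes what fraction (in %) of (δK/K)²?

61.0%

(δK/K)² = (1·δm/m)² + (2·δv/v)²
  m term: (1×0.0828)² = 0.00685
  v term: (2×0.0331)² = 0.00438
Total = 0.0112. Share from m = 0.00685/0.0112 = 0.610.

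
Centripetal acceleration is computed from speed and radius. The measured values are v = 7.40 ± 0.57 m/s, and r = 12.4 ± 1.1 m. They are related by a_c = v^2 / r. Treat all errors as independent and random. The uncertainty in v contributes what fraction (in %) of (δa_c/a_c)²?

(δa_c/a_c)² = (2·δv/v)² + (-1·δr/r)²
  v term: (2×0.0770)² = 0.0237
  r term: (-1×0.0887)² = 0.00787
Total = 0.0316. Share from v = 0.0237/0.0316 = 0.751.

75.1%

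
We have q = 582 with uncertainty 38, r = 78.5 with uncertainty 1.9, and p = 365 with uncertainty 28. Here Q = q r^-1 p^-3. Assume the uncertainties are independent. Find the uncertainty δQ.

3.67e-08

Relative error in a monomial: (δQ/Q)² = Σ (nᵢ · δxᵢ/xᵢ)².
  (1·δq/q)² = (1×0.0653)² = 0.00426;  (-1·δr/r)² = (-1×0.0242)² = 0.000586;  (-3·δp/p)² = (-3×0.0767)² = 0.0530
δQ/Q = √(0.0578) = 0.240
Q = 1.52e-07, so δQ = 0.240 × 1.52e-07 = 3.67e-08.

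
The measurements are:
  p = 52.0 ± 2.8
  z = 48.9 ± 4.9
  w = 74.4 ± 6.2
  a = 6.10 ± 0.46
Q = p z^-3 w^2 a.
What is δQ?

Relative error in a monomial: (δQ/Q)² = Σ (nᵢ · δxᵢ/xᵢ)².
  (1·δp/p)² = (1×0.0538)² = 0.00290;  (-3·δz/z)² = (-3×0.100)² = 0.0904;  (2·δw/w)² = (2×0.0833)² = 0.0278;  (1·δa/a)² = (1×0.0754)² = 0.00569
δQ/Q = √(0.127) = 0.356
Q = 15.0, so δQ = 0.356 × 15.0 = 5.35.

5.35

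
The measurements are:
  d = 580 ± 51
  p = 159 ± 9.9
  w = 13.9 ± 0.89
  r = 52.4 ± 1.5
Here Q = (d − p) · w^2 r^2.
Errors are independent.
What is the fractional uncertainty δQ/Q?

0.187

Let u = d − p = 421. δu = √(δd² + δp²) = √(2600 + 98.0) = 52.0, so δu/u = 0.123.
Q is then a monomial in u, w, r:
δQ/Q = √((δu/u)² + (2·δw/w)² + (2·δr/r)²) = √(0.0152 + 0.0164 + 0.00328) = 0.187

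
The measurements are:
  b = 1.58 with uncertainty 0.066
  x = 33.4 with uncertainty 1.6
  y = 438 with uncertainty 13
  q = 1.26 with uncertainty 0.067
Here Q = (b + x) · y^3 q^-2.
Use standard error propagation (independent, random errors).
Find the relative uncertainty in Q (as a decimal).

0.146

Let u = b + x = 35.0. δu = √(δb² + δx²) = √(0.00436 + 2.56) = 1.60, so δu/u = 0.0458.
Q is then a monomial in u, y, q:
δQ/Q = √((δu/u)² + (3·δy/y)² + (-2·δq/q)²) = √(0.00210 + 0.00793 + 0.0113) = 0.146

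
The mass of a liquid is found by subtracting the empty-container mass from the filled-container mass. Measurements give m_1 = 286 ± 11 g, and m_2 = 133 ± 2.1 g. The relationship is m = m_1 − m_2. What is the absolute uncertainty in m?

Sums and differences: (δm)² = Σ (cᵢ δxᵢ)².
  (δm_1)² = 121;  (δm_2)² = 4.41
δm = √(125) = 11.2 g

11.2 g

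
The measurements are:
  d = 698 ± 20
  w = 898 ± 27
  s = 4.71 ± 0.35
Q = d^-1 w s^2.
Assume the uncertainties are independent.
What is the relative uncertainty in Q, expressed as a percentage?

Since Q is a product/quotient, work with relative uncertainties:
  (-1·δd/d)² = (-1×0.0287)² = 0.000821;  (1·δw/w)² = (1×0.0301)² = 0.000904;  (2·δs/s)² = (2×0.0743)² = 0.0221
δQ/Q = √(0.0238) = 0.154

15.4%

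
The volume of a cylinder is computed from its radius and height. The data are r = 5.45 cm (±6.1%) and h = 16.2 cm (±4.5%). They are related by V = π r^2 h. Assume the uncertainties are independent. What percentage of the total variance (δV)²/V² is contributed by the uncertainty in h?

(δV/V)² = (2·δr/r)² + (1·δh/h)²
  r term: (2×0.0610)² = 0.0149
  h term: (1×0.0450)² = 0.00202
Total = 0.0169. Share from h = 0.00202/0.0169 = 0.120.

12.0%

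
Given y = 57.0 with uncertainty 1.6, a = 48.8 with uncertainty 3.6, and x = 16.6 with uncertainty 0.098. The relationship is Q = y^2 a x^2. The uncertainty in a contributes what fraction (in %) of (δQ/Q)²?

62.3%

(δQ/Q)² = (2·δy/y)² + (1·δa/a)² + (2·δx/x)²
  y term: (2×0.0281)² = 0.00315
  a term: (1×0.0738)² = 0.00544
  x term: (2×0.00590)² = 0.000139
Total = 0.00873. Share from a = 0.00544/0.00873 = 0.623.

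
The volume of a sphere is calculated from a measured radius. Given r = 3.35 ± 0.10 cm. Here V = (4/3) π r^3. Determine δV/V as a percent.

V is a product of powers, so relative uncertainties combine in quadrature:
  (3·δr/r)² = (3×0.0299)² = 0.00802
δV/V = √(0.00802) = 0.0896

8.96%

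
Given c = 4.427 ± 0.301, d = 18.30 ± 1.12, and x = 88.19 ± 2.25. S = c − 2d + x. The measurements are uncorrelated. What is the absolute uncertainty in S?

Sums and differences: (δS)² = Σ (cᵢ δxᵢ)².
  (δc)² = 0.0906;  (2·δd)² = 5.02;  (δx)² = 5.06
δS = √(10.2) = 3.19

3.19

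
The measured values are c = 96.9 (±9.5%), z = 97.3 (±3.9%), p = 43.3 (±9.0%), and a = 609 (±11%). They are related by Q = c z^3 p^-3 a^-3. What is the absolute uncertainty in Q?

2.2e-06

Each factor contributes (exponent × relative error)² to (δQ/Q)²:
  (1·δc/c)² = (1×0.0950)² = 0.00903;  (3·δz/z)² = (3×0.0390)² = 0.0137;  (-3·δp/p)² = (-3×0.0900)² = 0.0729;  (-3·δa/a)² = (-3×0.110)² = 0.109
δQ/Q = √(0.205) = 0.452
Q = 4.87e-06, so δQ = 0.452 × 4.87e-06 = 2.2e-06.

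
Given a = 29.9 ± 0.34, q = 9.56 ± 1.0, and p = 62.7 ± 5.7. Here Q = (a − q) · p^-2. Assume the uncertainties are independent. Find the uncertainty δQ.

0.000978

Let u = a − q = 20.3. δu = √(δa² + δq²) = √(0.116 + 1.00) = 1.06, so δu/u = 0.0519.
Q is then a monomial in u, p:
δQ/Q = √((δu/u)² + (-2·δp/p)²) = √(0.00270 + 0.0331) = 0.189
Q = 0.00517, so δQ = 0.189 × 0.00517 = 0.000978.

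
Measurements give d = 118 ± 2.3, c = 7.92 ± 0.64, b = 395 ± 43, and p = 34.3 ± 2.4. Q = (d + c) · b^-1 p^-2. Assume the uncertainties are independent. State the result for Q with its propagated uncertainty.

Let u = d + c = 126. δu = √(δd² + δc²) = √(5.29 + 0.410) = 2.39, so δu/u = 0.0190.
Q is then a monomial in u, b, p:
δQ/Q = √((δu/u)² + (-1·δb/b)² + (-2·δp/p)²) = √(0.000359 + 0.0119 + 0.0196) = 0.178
Q = 0.000271, so δQ = 0.178 × 0.000271 = 4.83e-05.

(2.71 ± 0.483) × 10^-4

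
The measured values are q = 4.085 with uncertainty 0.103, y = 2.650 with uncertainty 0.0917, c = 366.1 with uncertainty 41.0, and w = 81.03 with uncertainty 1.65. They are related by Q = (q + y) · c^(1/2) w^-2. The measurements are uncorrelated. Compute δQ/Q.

Let u = q + y = 6.735. δu = √(δq² + δy²) = √(0.0106 + 0.00841) = 0.138, so δu/u = 0.0205.
Q is then a monomial in u, c, w:
δQ/Q = √((δu/u)² + (½·δc/c)² + (-2·δw/w)²) = √(0.000419 + 0.00314 + 0.00166) = 0.0722

0.0722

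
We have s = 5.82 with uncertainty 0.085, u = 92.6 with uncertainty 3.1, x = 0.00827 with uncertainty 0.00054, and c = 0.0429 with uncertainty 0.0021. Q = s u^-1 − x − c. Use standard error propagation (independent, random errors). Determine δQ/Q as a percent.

Let p = s·u^-1 = 0.0629. δp/p = √((1·δs/s)² + (-1·δu/u)²) = √(0.000213 + 0.00112) = 0.0365, so δp = 0.00230.
Q = p − x − c: δQ = √(δp² + δx² + δc²) = √(5.27e-06 + 2.92e-07 + 4.41e-06) = 0.00316
Q = 0.0117, so δQ/Q = 0.00316/0.0117 = 0.270.

27.0%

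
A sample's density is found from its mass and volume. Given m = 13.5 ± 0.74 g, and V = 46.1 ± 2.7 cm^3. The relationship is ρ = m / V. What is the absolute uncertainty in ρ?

0.0235 g/cm^3

ρ is a product of powers, so relative uncertainties combine in quadrature:
  (1·δm/m)² = (1×0.0548)² = 0.00300;  (-1·δV/V)² = (-1×0.0586)² = 0.00343
δρ/ρ = √(0.00643) = 0.0802
ρ = 0.293 g/cm^3, so δρ = 0.0802 × 0.293 = 0.0235 g/cm^3.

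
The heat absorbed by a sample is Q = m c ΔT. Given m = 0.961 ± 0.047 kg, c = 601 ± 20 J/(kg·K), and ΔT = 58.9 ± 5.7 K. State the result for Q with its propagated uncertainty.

For a monomial Q ∝ m, c, ΔT, fractional errors add in quadrature:
  (1·δm/m)² = (1×0.0489)² = 0.00239;  (1·δc/c)² = (1×0.0333)² = 0.00111;  (1·δΔT/ΔT)² = (1×0.0968)² = 0.00937
δQ/Q = √(0.0129) = 0.113
Q = 34000 J, so δQ = 0.113 × 34000 = 3860 J.

34000 ± 3860 J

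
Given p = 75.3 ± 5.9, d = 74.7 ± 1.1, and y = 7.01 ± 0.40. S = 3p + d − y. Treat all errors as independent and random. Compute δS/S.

For a sum/difference, combine absolute errors in quadrature:
  (3·δp)² = 313;  (δd)² = 1.21;  (δy)² = 0.160
δS = √(315) = 17.7
S = 294, so δS/S = 17.7/294 = 0.0604.

0.0604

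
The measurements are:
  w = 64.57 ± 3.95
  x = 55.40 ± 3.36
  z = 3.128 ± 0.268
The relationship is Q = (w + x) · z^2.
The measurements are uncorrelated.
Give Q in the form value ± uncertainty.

Let u = w + x = 120.0. δu = √(δw² + δx²) = √(15.6 + 11.3) = 5.19, so δu/u = 0.0432.
Q is then a monomial in u, z:
δQ/Q = √((δu/u)² + (2·δz/z)²) = √(0.00187 + 0.0294) = 0.177
Q = 1174, so δQ = 0.177 × 1174 = 207.

1174 ± 207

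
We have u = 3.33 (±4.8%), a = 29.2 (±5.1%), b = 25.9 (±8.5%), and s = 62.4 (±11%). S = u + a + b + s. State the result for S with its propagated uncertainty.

S is a linear combination, so absolute uncertainties add in quadrature:
  (δu)² = 0.0255;  (δa)² = 2.22;  (δb)² = 4.85;  (δs)² = 47.1
δS = √(54.2) = 7.36
S = 121.

121 ± 7.36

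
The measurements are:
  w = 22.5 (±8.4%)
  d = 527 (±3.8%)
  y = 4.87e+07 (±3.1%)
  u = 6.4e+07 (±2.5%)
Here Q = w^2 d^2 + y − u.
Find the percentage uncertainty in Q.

20.8%

Let p = w^2·d^2 = 1.41e+08. δp/p = √((2·δw/w)² + (2·δd/d)²) = √(0.0282 + 0.00578) = 0.184, so δp = 2.59e+07.
Q = p + y − u: δQ = √(δp² + δy² + δu²) = √(6.72e+14 + 2.28e+12 + 2.56e+12) = 2.6e+07
Q = 1.25e+08, so δQ/Q = 2.6e+07/1.25e+08 = 0.208.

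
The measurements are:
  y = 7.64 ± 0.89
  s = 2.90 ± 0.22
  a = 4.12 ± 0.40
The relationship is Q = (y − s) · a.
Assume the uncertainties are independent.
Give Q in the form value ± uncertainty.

Let u = y − s = 4.74. δu = √(δy² + δs²) = √(0.792 + 0.0484) = 0.917, so δu/u = 0.193.
Q is then a monomial in u, a:
δQ/Q = √((δu/u)² + (1·δa/a)²) = √(0.0374 + 0.00943) = 0.216
Q = 19.5, so δQ = 0.216 × 19.5 = 4.23.

19.5 ± 4.23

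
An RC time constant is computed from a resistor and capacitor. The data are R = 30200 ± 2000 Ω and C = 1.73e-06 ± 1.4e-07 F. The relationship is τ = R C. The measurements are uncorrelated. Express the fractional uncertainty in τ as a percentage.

10.5%

Each factor contributes (exponent × relative error)² to (δτ/τ)²:
  (1·δR/R)² = (1×0.0662)² = 0.00439;  (1·δC/C)² = (1×0.0809)² = 0.00655
δτ/τ = √(0.0109) = 0.105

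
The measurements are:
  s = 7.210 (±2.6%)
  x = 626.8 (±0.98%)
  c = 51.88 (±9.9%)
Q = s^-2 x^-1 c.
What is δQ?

Relative error in a monomial: (δQ/Q)² = Σ (nᵢ · δxᵢ/xᵢ)².
  (-2·δs/s)² = (-2×0.0260)² = 0.00270;  (-1·δx/x)² = (-1×0.00980)² = 9.6e-05;  (1·δc/c)² = (1×0.0990)² = 0.00980
δQ/Q = √(0.0126) = 0.112
Q = 0.001592, so δQ = 0.112 × 0.001592 = 0.000179.

0.000179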